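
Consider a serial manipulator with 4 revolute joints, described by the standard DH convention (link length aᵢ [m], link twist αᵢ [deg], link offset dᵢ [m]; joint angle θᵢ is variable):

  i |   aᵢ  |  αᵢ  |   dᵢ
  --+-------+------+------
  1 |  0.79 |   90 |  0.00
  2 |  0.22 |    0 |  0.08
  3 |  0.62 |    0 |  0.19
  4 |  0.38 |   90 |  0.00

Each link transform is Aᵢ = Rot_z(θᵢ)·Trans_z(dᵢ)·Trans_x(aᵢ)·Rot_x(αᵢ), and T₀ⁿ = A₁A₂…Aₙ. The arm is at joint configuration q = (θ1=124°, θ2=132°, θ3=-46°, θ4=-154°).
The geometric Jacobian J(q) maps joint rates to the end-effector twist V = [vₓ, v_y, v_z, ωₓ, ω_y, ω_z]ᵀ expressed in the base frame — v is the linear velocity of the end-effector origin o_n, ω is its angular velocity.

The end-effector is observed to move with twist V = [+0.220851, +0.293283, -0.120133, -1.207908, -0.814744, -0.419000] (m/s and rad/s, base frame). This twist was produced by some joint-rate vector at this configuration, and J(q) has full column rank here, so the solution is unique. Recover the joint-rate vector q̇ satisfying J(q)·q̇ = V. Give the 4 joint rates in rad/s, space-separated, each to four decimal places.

-0.4190 -0.8790 -0.0950 -0.4830

o_n = [-0.2394, 0.8377, 0.4297]
J₁: ẑ×o_n = [-0.8377, -0.2394, 0.0000], ω = ẑ
J2: z=[0.8290, 0.5592, 0.0000] o=[-0.4418, 0.6549, 0.0000] → [0.2403, -0.3562, 0.0384, 0.8290, 0.5592, 0.0000]
J3: z=[0.8290, 0.5592, 0.0000] o=[-0.2931, 0.5776, 0.1635] → [0.1488, -0.2207, 0.1856, 0.8290, 0.5592, 0.0000]
J4: z=[0.8290, 0.5592, 0.0000] o=[-0.1598, 0.7197, 0.7820] → [-0.1970, 0.2921, 0.1424, 0.8290, 0.5592, 0.0000]
q̇ = J⁺·V = [-0.4190, -0.8790, -0.0950, -0.4830]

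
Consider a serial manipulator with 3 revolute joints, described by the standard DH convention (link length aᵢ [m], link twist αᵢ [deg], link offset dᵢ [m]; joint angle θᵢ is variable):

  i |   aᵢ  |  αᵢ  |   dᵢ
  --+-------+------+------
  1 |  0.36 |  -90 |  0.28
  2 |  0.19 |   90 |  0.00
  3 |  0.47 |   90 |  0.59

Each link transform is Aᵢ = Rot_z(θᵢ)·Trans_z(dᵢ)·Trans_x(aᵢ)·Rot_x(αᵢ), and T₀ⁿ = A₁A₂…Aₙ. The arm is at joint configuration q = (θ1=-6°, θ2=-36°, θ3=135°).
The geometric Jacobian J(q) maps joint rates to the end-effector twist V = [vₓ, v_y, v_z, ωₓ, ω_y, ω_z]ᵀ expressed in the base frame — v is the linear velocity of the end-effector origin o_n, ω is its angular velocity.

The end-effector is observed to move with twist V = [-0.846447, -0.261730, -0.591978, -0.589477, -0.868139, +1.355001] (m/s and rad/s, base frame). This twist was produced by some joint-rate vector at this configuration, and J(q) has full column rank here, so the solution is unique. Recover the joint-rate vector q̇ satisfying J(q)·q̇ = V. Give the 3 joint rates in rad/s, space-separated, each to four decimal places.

o_n = [-0.0667, 0.3412, 0.6737]
J₁: ẑ×o_n = [-0.3412, -0.0667, 0.0000], ω = ẑ
J2: z=[0.1045, 0.9945, 0.0000] o=[0.3580, -0.0376, 0.2800] → [0.3915, -0.0411, 0.4619, 0.1045, 0.9945, 0.0000]
J3: z=[-0.5846, 0.0614, 0.8090] o=[0.5109, -0.0537, 0.3917] → [-0.3021, -0.3024, -0.1953, -0.5846, 0.0614, 0.8090]
q̇ = J⁺·V = [0.6730, -0.9250, 0.8430]

0.6730 -0.9250 0.8430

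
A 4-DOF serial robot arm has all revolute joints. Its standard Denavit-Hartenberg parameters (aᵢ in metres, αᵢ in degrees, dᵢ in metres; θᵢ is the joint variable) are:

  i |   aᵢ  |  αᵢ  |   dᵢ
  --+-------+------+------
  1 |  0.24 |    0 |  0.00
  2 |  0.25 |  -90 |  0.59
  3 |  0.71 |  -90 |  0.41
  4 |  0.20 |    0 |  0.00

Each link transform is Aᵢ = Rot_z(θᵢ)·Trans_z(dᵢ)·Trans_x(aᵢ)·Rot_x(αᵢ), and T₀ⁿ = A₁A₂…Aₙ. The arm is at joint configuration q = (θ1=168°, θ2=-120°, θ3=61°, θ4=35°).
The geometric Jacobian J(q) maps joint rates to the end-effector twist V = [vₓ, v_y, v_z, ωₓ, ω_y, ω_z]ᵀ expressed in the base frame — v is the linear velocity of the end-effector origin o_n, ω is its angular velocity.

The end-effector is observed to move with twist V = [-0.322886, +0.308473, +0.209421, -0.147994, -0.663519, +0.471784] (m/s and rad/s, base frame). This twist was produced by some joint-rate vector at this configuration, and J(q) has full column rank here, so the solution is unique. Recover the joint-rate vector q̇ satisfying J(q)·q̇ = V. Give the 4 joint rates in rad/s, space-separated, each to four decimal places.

-0.1530 0.9530 -0.3340 0.6770

o_n = [-0.0034, 0.7481, -0.1743]
J₁: ẑ×o_n = [-0.7481, -0.0034, 0.0000], ω = ẑ
J2: z=[0.0000, 0.0000, 1.0000] o=[-0.2348, 0.0499, 0.0000] → [-0.6982, 0.2313, 0.0000, 0.0000, 0.0000, 1.0000]
J3: z=[-0.7431, 0.6691, 0.0000] o=[-0.0675, 0.2357, 0.5900] → [-0.5114, -0.5680, -0.4236, -0.7431, 0.6691, 0.0000]
J4: z=[-0.5852, -0.6500, -0.4848] o=[-0.1418, 0.7658, -0.0310] → [0.0845, -0.1510, 0.1003, -0.5852, -0.6500, -0.4848]
q̇ = J⁺·V = [-0.1530, 0.9530, -0.3340, 0.6770]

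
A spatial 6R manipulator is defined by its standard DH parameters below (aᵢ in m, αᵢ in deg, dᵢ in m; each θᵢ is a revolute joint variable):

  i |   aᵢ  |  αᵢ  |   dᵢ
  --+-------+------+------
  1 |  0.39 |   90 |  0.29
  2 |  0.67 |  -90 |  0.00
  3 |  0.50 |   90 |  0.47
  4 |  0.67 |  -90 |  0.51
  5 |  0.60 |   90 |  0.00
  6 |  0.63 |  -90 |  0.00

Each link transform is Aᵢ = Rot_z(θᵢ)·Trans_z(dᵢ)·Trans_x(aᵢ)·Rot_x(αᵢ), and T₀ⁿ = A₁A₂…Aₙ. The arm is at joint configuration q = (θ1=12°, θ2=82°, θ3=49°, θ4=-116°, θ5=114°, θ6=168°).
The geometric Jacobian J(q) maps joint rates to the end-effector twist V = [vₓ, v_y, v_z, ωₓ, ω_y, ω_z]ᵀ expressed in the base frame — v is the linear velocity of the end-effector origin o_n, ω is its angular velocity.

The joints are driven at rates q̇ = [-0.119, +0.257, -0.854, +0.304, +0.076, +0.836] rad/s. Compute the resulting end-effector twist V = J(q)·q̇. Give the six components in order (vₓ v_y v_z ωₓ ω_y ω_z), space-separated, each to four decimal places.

o_n = [0.7659, 0.0586, 1.5271]
J₁: ẑ×o_n = [-0.0586, 0.7659, 0.0000], ω = ẑ
J2: z=[0.2079, -0.9781, 0.0000] o=[0.3815, 0.0811, 0.2900] → [-1.2101, -0.2572, 0.3713, 0.2079, -0.9781, 0.0000]
J3: z=[-0.9686, -0.2059, 0.1392] o=[0.4727, 0.1005, 0.9535] → [-0.1123, 0.5965, 0.1010, -0.9686, -0.2059, 0.1392]
J4: z=[0.2391, -0.6199, 0.7474] o=[-0.0164, 0.3823, 1.3437] → [0.1283, 0.5408, 0.4075, 0.2391, -0.6199, 0.7474]
J5: z=[0.3639, 0.7708, 0.5229] o=[0.7087, -0.0322, 1.4503] → [0.0118, 0.0019, -0.0110, 0.3639, 0.7708, 0.5229]
J6: z=[0.7251, 0.1179, -0.6784] o=[0.3580, 0.3434, 1.1406] → [-0.1476, -0.5570, -0.2546, 0.7251, 0.1179, -0.6784]
V = J·q̇ = [-0.2917, -0.9677, -0.0806, 1.5872, -0.1068, -0.5381]

-0.2917 -0.9677 -0.0806 1.5872 -0.1068 -0.5381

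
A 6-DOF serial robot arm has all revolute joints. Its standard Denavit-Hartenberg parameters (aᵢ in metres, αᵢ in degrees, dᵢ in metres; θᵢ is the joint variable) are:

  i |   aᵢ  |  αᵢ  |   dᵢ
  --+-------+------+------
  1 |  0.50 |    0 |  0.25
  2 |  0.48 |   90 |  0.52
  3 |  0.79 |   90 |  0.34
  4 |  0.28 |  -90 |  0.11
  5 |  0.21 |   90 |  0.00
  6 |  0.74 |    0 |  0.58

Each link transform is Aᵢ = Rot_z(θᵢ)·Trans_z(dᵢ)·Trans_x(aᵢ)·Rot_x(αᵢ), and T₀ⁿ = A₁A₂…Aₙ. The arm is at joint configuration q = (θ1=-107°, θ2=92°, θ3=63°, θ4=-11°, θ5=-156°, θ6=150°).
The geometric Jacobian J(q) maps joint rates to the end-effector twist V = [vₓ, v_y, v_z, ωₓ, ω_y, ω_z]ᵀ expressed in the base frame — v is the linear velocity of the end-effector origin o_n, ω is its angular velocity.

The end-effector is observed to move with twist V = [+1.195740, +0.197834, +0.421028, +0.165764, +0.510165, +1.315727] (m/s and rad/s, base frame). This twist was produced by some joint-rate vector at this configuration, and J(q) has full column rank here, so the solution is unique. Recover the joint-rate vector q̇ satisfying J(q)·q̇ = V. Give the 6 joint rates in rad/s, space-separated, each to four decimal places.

o_n = [0.2107, -1.2153, 2.1898]
J₁: ẑ×o_n = [1.2153, 0.2107, -0.0000], ω = ẑ
J2: z=[0.0000, 0.0000, 1.0000] o=[-0.1462, -0.4782, 0.2500] → [0.7372, 0.3569, -0.0000, 0.0000, 0.0000, 1.0000]
J3: z=[-0.2588, -0.9659, 0.0000] o=[0.3175, -0.6024, 0.7700] → [-1.3714, 0.3675, 0.0555, -0.2588, -0.9659, 0.0000]
J4: z=[0.8606, -0.2306, -0.4540] o=[0.5759, -1.0236, 1.4739] → [-0.2521, -0.4504, -0.2492, 0.8606, -0.2306, -0.4540]
J5: z=[-0.1704, -0.9706, 0.1700] o=[0.8049, -1.0297, 1.6689] → [-0.4741, -0.0123, -0.5451, -0.1704, -0.9706, 0.1700]
J6: z=[-0.9814, 0.1826, 0.0590] o=[0.7864, -1.0626, 1.4623] → [0.1419, 0.6800, 0.2550, -0.9814, 0.1826, 0.0590]
q̇ = J⁺·V = [0.6520, 0.4380, 0.2740, -0.8960, -0.7540, -0.8960]

0.6520 0.4380 0.2740 -0.8960 -0.7540 -0.8960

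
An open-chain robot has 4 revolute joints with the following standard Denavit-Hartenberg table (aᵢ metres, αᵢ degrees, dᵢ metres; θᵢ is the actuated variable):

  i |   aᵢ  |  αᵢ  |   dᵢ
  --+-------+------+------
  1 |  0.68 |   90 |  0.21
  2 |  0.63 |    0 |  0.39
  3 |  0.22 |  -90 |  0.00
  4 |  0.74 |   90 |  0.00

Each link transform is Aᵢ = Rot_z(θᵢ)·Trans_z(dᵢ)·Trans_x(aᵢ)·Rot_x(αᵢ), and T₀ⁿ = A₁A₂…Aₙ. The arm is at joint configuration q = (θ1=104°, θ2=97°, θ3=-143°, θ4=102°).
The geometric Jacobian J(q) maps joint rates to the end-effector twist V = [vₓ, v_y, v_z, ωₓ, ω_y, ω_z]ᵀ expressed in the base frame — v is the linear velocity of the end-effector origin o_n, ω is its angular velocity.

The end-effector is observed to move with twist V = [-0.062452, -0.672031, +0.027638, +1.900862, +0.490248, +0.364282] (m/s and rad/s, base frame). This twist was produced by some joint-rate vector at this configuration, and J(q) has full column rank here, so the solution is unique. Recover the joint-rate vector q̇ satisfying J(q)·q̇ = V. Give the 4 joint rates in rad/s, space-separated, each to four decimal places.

0.3490 0.9640 0.9990 0.0220

o_n = [-0.4810, 0.5491, 0.7877]
J₁: ẑ×o_n = [-0.5491, -0.4810, 0.0000], ω = ẑ
J2: z=[0.9703, 0.2419, 0.0000] o=[-0.1645, 0.6598, 0.2100] → [0.1398, -0.5606, -0.0308, 0.9703, 0.2419, 0.0000]
J3: z=[0.9703, 0.2419, 0.0000] o=[0.2325, 0.6797, 0.8353] → [-0.0115, 0.0462, 0.0459, 0.9703, 0.2419, 0.0000]
J4: z=[-0.1740, 0.6980, 0.6947] o=[0.1955, 0.8279, 0.6770] → [0.2709, -0.4507, 0.5207, -0.1740, 0.6980, 0.6947]
q̇ = J⁺·V = [0.3490, 0.9640, 0.9990, 0.0220]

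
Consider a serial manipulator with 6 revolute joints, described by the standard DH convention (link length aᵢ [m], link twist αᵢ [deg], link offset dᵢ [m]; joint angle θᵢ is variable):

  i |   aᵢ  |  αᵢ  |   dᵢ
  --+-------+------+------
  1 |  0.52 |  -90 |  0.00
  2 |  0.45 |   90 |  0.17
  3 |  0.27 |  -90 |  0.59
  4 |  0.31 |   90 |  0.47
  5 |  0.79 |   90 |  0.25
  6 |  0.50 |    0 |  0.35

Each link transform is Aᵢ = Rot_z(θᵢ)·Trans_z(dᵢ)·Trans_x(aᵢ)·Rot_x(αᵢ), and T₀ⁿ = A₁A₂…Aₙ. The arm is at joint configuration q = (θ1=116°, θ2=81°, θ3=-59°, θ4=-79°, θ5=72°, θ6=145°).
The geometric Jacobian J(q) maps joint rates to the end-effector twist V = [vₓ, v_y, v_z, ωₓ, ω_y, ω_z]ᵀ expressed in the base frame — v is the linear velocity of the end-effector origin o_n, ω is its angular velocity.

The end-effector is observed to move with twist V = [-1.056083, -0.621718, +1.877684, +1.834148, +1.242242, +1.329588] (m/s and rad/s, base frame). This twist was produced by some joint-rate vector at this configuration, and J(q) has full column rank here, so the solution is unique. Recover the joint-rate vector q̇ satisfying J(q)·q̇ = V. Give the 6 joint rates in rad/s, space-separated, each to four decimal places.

0.7050 -0.9580 -0.4010 -0.8180 -0.5980 0.9870

o_n = [-1.4943, 1.6072, -0.7751]
J₁: ẑ×o_n = [-1.6072, -1.4943, 0.0000], ω = ẑ
J2: z=[-0.8988, -0.4384, 0.0000] o=[-0.2280, 0.4674, 0.0000] → [0.3398, -0.6967, -1.5796, -0.8988, -0.4384, 0.0000]
J3: z=[-0.4330, 0.8877, 0.1564] o=[-0.4116, 0.4561, -0.4445] → [-0.4736, -0.3125, 0.4628, -0.4330, 0.8877, 0.1564]
J4: z=[-0.5217, -0.1053, -0.8466] o=[-0.4686, 1.1009, -0.4895] → [0.4587, 0.7194, -0.3721, -0.5217, -0.1053, -0.8466]
J5: z=[-0.8042, -0.2706, 0.5292] o=[-0.8021, 1.3481, -0.8699] → [-0.1628, -0.2901, -0.3957, -0.8042, -0.2706, 0.5292]
J6: z=[-0.1096, 0.9426, 0.3153] o=[-1.4646, 1.4350, -1.3599] → [0.4969, 0.0547, 0.0092, -0.1096, 0.9426, 0.3153]
q̇ = J⁺·V = [0.7050, -0.9580, -0.4010, -0.8180, -0.5980, 0.9870]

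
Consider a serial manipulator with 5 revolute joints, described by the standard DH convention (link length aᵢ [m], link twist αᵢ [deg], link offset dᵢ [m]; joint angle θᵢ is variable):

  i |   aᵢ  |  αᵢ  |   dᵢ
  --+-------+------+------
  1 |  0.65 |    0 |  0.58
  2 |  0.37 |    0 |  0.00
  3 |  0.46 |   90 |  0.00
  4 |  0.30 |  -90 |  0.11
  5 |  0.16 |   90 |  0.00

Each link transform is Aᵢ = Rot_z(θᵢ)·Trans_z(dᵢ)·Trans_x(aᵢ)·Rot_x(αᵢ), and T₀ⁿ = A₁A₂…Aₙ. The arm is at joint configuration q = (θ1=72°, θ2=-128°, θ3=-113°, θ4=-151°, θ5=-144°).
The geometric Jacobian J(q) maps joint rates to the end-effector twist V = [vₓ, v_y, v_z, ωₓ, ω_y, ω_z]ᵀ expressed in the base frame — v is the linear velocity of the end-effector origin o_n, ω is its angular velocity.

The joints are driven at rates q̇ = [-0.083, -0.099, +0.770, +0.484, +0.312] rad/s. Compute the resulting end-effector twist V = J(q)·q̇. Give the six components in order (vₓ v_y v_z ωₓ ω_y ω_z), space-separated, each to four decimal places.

-0.1092 -0.2197 -0.0864 -0.2408 0.4462 0.3151

o_n = [0.0637, 0.4524, 0.4973]
J₁: ẑ×o_n = [-0.4524, 0.0637, 0.0000], ω = ẑ
J2: z=[0.0000, 0.0000, 1.0000] o=[0.2009, 0.6182, 0.5800] → [0.1658, -0.1371, 0.0000, 0.0000, 0.0000, 1.0000]
J3: z=[0.0000, 0.0000, 1.0000] o=[0.4078, 0.3114, 0.5800] → [-0.1410, -0.3441, 0.0000, 0.0000, 0.0000, 1.0000]
J4: z=[-0.1908, 0.9816, 0.0000] o=[-0.0438, 0.2237, 0.5800] → [-0.0812, -0.0158, -0.1492, -0.1908, 0.9816, 0.0000]
J5: z=[-0.4759, -0.0925, -0.8746] o=[0.1928, 0.3817, 0.4346] → [0.0560, 0.1428, -0.0456, -0.4759, -0.0925, -0.8746]
V = J·q̇ = [-0.1092, -0.2197, -0.0864, -0.2408, 0.4462, 0.3151]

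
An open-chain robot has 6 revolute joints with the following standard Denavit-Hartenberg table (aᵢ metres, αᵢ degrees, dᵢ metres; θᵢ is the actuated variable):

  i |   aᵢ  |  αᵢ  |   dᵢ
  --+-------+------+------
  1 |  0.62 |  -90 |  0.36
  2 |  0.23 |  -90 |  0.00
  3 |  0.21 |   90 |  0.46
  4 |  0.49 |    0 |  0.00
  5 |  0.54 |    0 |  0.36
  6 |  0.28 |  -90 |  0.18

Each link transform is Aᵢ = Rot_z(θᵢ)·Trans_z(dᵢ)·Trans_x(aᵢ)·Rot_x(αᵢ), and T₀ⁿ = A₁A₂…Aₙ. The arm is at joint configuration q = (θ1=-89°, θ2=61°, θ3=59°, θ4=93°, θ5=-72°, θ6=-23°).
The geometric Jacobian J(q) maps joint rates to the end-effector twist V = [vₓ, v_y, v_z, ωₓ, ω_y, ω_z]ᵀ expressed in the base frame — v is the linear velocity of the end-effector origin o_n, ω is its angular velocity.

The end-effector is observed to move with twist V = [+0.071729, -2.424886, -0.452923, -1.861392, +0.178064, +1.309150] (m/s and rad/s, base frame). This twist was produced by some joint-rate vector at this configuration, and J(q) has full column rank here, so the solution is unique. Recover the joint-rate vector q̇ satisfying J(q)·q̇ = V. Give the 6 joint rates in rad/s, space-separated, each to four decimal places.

o_n = [-0.5482, -0.2163, -1.2315]
J₁: ẑ×o_n = [0.2163, -0.5482, 0.0000], ω = ẑ
J2: z=[0.9998, 0.0175, 0.0000] o=[0.0108, -0.6199, 0.3600] → [-0.0278, 1.5913, 0.4133, 0.9998, 0.0175, 0.0000]
J3: z=[-0.0153, 0.8745, -0.4848] o=[0.0128, -0.7314, 0.1588] → [-0.9661, 0.2507, 0.4827, -0.0153, 0.8745, -0.4848]
J4: z=[0.5222, -0.4065, -0.7497] o=[-0.1733, -0.3847, -0.1588] → [0.5623, 0.8412, -0.0644, 0.5222, -0.4065, -0.7497]
J5: z=[0.5222, -0.4065, -0.7497] o=[-0.1589, 0.0500, -0.3845] → [0.1447, 0.7342, -0.2973, 0.5222, -0.4065, -0.7497]
J6: z=[0.5222, -0.4065, -0.7497] o=[-0.4037, -0.0605, -0.9753] → [-0.0126, 0.2421, -0.1401, 0.5222, -0.4065, -0.7497]
q̇ = J⁺·V = [-0.3990, -0.8990, -0.6440, -0.8360, -0.2030, -0.8230]

-0.3990 -0.8990 -0.6440 -0.8360 -0.2030 -0.8230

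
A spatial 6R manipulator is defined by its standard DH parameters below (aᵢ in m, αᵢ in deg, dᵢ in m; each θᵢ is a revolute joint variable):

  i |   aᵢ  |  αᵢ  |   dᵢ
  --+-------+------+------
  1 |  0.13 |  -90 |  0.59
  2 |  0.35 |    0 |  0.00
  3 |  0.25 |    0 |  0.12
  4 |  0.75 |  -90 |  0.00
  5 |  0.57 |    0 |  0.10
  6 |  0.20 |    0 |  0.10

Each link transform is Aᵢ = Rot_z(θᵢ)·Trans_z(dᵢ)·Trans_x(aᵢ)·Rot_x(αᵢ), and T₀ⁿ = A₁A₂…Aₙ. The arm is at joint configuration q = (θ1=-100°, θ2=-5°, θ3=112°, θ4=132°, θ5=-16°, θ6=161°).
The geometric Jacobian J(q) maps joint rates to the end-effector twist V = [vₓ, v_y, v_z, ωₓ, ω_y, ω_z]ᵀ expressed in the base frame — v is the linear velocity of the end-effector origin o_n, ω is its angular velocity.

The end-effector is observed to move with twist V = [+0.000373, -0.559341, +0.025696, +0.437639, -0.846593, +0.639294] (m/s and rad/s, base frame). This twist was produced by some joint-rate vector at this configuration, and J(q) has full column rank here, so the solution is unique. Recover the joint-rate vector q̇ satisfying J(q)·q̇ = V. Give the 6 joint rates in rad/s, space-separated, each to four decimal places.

o_n = [0.1612, -0.0212, 1.4565]
J₁: ẑ×o_n = [0.0212, 0.1612, -0.0000], ω = ẑ
J2: z=[0.9848, -0.1736, 0.0000] o=[-0.0226, -0.1280, 0.5900] → [-0.1505, -0.8534, 0.1371, 0.9848, -0.1736, 0.0000]
J3: z=[0.9848, -0.1736, 0.0000] o=[-0.0831, -0.4714, 0.6205] → [-0.1452, -0.8233, 0.4858, 0.9848, -0.1736, 0.0000]
J4: z=[0.9848, -0.1736, 0.0000] o=[0.0477, -0.4203, 0.3814] → [-0.1867, -1.0588, 0.4127, 0.9848, -0.1736, 0.0000]
J5: z=[-0.1488, -0.8441, 0.5150] o=[0.1148, -0.0398, 1.0243] → [-0.3745, 0.0882, 0.0363, -0.1488, -0.8441, 0.5150]
J6: z=[-0.1488, -0.8441, 0.5150] o=[0.3037, 0.1264, 1.5455] → [0.1511, -0.0866, -0.0983, -0.1488, -0.8441, 0.5150]
q̇ = J⁺·V = [0.1840, 0.4820, -0.0600, 0.1560, 0.0840, 0.8000]

0.1840 0.4820 -0.0600 0.1560 0.0840 0.8000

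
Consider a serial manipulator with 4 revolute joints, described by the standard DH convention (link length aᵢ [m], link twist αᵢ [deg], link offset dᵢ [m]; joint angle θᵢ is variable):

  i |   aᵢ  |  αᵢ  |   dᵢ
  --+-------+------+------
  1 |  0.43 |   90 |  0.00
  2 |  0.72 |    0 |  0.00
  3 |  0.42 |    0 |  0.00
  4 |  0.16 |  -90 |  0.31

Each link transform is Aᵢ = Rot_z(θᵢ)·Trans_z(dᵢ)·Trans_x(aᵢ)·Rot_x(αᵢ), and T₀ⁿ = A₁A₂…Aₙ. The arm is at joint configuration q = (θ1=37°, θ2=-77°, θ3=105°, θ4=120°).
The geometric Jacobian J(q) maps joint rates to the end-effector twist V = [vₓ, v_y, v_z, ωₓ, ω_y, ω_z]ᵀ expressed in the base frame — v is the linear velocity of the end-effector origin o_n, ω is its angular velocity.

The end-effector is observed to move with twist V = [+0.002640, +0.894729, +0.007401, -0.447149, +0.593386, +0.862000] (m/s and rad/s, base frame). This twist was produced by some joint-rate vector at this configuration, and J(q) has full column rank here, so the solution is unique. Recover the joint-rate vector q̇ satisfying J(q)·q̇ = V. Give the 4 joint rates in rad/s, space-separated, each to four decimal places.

0.8620 0.2040 -0.5450 -0.4020

o_n = [0.8471, 0.2502, -0.4196]
J₁: ẑ×o_n = [-0.2502, 0.8471, 0.0000], ω = ẑ
J2: z=[0.6018, -0.7986, 0.0000] o=[0.3434, 0.2588, 0.0000] → [0.3351, 0.2525, 0.3971, 0.6018, -0.7986, 0.0000]
J3: z=[0.6018, -0.7986, 0.0000] o=[0.4728, 0.3563, -0.7015] → [-0.2252, -0.1697, 0.2352, 0.6018, -0.7986, 0.0000]
J4: z=[0.6018, -0.7986, 0.0000] o=[0.7689, 0.5794, -0.5044] → [-0.0677, -0.0510, -0.1357, 0.6018, -0.7986, 0.0000]
q̇ = J⁺·V = [0.8620, 0.2040, -0.5450, -0.4020]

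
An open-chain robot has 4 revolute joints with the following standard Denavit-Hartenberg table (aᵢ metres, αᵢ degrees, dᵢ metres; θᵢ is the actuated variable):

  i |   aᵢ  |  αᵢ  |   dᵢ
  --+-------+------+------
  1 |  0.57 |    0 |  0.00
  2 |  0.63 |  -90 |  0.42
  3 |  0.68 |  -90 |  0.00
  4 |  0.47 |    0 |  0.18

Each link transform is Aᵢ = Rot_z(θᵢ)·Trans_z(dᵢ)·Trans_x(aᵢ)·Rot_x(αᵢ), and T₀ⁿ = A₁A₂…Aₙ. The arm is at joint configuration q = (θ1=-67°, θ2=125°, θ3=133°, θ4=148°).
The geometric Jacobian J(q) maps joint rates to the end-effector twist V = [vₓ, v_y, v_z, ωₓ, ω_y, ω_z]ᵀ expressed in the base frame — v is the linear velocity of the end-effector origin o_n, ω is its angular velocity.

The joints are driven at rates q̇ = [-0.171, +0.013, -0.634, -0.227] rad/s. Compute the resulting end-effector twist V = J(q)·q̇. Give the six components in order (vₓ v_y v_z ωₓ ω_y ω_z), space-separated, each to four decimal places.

o_n = [0.5963, -0.3968, 0.3369]
J₁: ẑ×o_n = [0.3968, 0.5963, -0.0000], ω = ẑ
J2: z=[0.0000, 0.0000, 1.0000] o=[0.2227, -0.5247, 0.0000] → [-0.1279, 0.3736, 0.0000, 0.0000, 0.0000, 1.0000]
J3: z=[-0.8480, 0.5299, 0.0000] o=[0.5566, 0.0096, 0.4200] → [-0.0440, -0.0704, 0.3236, -0.8480, 0.5299, 0.0000]
J4: z=[-0.3876, -0.6202, 0.6820] o=[0.3108, -0.3837, -0.0773] → [-0.2480, 0.3553, 0.1822, -0.3876, -0.6202, 0.6820]
V = J·q̇ = [0.0147, -0.1331, -0.2465, 0.6256, -0.1952, -0.3128]

0.0147 -0.1331 -0.2465 0.6256 -0.1952 -0.3128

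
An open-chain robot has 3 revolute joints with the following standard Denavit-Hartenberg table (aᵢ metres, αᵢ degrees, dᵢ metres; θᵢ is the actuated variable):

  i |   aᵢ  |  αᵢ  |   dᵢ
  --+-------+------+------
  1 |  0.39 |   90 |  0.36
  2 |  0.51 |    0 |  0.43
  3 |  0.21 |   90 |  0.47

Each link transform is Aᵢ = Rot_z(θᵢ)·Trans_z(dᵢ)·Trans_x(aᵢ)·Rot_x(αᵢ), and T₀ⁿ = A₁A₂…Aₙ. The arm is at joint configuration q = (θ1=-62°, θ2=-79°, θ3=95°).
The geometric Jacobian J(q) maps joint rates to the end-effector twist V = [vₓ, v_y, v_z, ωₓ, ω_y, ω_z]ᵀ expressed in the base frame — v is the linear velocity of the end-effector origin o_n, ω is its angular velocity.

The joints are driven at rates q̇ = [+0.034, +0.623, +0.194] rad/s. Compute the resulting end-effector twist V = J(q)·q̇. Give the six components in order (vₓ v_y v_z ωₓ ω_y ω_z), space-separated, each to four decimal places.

0.1593 -0.2496 0.2255 -0.7214 -0.3836 0.0340

o_n = [-0.4711, -1.0310, -0.0827]
J₁: ẑ×o_n = [1.0310, -0.4711, 0.0000], ω = ẑ
J2: z=[-0.8829, -0.4695, 0.0000] o=[0.1831, -0.3443, 0.3600] → [0.2079, -0.3909, 0.2992, -0.8829, -0.4695, 0.0000]
J3: z=[-0.8829, -0.4695, 0.0000] o=[-0.1509, -0.6321, -0.1406] → [-0.0272, 0.0511, 0.2019, -0.8829, -0.4695, 0.0000]
V = J·q̇ = [0.1593, -0.2496, 0.2255, -0.7214, -0.3836, 0.0340]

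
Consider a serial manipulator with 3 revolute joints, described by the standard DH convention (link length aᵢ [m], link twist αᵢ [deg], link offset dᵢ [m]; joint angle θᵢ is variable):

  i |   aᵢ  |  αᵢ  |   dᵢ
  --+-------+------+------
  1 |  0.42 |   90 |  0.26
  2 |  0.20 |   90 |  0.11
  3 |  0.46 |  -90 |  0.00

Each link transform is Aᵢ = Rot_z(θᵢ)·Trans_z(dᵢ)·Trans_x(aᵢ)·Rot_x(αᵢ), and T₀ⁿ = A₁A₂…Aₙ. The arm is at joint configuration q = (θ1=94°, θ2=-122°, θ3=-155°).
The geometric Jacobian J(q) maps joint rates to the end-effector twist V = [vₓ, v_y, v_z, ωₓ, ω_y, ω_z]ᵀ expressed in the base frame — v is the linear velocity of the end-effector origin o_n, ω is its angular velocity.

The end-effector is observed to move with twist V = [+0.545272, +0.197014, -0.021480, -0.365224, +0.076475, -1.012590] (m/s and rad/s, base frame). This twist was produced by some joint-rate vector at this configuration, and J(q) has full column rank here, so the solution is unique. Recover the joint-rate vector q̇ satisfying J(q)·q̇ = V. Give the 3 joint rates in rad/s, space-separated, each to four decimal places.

-0.9490 -0.3590 -0.1200

o_n = [-0.1215, 0.5277, 0.4439]
J₁: ẑ×o_n = [-0.5277, -0.1215, 0.0000], ω = ẑ
J2: z=[0.9976, 0.0698, 0.0000] o=[-0.0293, 0.4190, 0.2600] → [0.0128, -0.1835, 0.1149, 0.9976, 0.0698, 0.0000]
J3: z=[0.0592, -0.8460, 0.5299] o=[0.0878, 0.3209, 0.0904] → [-0.4087, -0.1318, -0.1649, 0.0592, -0.8460, 0.5299]
q̇ = J⁺·V = [-0.9490, -0.3590, -0.1200]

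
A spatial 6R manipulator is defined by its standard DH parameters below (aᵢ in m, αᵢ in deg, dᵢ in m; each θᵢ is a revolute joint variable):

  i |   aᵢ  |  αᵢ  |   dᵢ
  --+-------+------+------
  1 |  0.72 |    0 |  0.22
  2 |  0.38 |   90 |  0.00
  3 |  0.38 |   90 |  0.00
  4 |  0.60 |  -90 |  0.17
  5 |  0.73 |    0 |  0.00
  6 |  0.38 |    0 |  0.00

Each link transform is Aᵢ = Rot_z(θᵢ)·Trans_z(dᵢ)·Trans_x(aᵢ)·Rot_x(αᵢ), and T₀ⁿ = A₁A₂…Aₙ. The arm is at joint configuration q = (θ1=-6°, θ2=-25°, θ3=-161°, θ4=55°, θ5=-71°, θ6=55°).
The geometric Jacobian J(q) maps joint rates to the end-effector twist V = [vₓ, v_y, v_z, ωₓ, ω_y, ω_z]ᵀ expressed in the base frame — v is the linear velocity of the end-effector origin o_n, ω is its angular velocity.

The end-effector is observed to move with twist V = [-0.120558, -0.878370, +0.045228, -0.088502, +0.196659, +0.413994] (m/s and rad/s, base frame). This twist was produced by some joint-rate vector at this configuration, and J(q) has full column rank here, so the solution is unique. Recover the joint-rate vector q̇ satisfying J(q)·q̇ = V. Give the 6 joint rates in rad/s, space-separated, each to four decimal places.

-0.2150 0.2680 -0.0880 0.3990 0.6270 -0.6880

o_n = [-0.6022, -0.4328, 0.7840]
J₁: ẑ×o_n = [0.4328, -0.6022, 0.0000], ω = ẑ
J2: z=[0.0000, 0.0000, 1.0000] o=[0.7161, -0.0753, 0.2200] → [0.3575, -1.3183, 0.0000, 0.0000, 0.0000, 1.0000]
J3: z=[-0.5150, -0.8572, 0.0000] o=[1.0418, -0.2710, 0.2200] → [-0.4835, 0.2905, -1.3259, -0.5150, -0.8572, 0.0000]
J4: z=[-0.2791, 0.1677, 0.9455] o=[0.7338, -0.0859, 0.0963] → [0.4433, -1.0713, 0.3208, -0.2791, 0.1677, 0.9455]
J5: z=[0.3685, -0.8906, 0.2667] o=[0.1543, -0.3111, 0.1450] → [-0.5367, -0.4372, -0.7185, 0.3685, -0.8906, 0.2667]
J6: z=[0.3685, -0.8906, 0.2667] o=[-0.2491, -0.2959, 0.7532] → [0.0091, -0.1055, -0.3649, 0.3685, -0.8906, 0.2667]
q̇ = J⁺·V = [-0.2150, 0.2680, -0.0880, 0.3990, 0.6270, -0.6880]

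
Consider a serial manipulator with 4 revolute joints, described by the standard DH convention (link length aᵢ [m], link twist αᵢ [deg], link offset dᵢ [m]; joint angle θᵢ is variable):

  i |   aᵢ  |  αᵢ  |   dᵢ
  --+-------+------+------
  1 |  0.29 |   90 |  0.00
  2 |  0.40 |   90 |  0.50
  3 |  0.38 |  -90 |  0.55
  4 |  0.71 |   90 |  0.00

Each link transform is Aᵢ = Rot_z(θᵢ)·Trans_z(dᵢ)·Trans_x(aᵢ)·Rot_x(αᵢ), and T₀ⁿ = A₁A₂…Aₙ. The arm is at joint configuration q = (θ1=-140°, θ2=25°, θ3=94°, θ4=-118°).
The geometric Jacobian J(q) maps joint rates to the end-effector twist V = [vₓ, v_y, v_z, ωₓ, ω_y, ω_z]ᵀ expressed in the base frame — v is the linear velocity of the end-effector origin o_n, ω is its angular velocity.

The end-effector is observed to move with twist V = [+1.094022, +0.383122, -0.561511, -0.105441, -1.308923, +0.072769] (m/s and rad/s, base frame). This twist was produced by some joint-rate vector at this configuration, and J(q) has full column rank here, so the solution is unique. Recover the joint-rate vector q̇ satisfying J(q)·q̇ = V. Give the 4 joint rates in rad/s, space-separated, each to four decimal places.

-0.1520 -1.0000 0.1860 -0.9330

o_n = [-1.2299, -0.3186, -0.8990]
J₁: ẑ×o_n = [0.3186, -1.2299, 0.0000], ω = ẑ
J2: z=[-0.6428, 0.7660, 0.0000] o=[-0.2222, -0.1864, 0.0000] → [-0.6886, -0.5778, 0.8569, -0.6428, 0.7660, 0.0000]
J3: z=[-0.3237, -0.2717, -0.9063] o=[-0.8213, -0.0364, 0.1690] → [0.0344, 0.0246, -0.0197, -0.3237, -0.2717, -0.9063]
J4: z=[0.7374, 0.5277, -0.4216] o=[-1.2246, 0.1200, -0.3406] → [-0.4795, 0.4140, -0.3206, 0.7374, 0.5277, -0.4216]
q̇ = J⁺·V = [-0.1520, -1.0000, 0.1860, -0.9330]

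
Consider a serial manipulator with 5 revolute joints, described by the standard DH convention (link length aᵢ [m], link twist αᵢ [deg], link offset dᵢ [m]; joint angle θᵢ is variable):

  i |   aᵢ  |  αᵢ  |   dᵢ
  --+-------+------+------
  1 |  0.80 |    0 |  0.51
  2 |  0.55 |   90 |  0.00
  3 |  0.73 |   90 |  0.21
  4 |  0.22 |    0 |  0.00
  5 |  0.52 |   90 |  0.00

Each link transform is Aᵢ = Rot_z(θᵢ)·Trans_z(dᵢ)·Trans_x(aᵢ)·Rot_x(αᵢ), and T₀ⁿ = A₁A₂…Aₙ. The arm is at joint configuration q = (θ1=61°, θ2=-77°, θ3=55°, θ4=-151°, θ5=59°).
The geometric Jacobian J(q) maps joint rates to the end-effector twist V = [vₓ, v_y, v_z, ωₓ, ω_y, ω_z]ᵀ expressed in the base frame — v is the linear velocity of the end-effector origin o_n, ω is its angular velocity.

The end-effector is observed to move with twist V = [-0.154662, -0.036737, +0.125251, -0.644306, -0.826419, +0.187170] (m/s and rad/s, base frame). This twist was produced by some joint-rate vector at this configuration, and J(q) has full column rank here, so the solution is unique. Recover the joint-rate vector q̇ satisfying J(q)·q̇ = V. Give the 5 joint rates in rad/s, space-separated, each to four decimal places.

o_n = [1.3177, 0.8662, 0.9355]
J₁: ẑ×o_n = [-0.8662, 1.3177, 0.0000], ω = ẑ
J2: z=[0.0000, 0.0000, 1.0000] o=[0.3878, 0.6997, 0.5100] → [-0.1665, 0.9298, 0.0000, 0.0000, 0.0000, 1.0000]
J3: z=[-0.2756, -0.9613, 0.0000] o=[0.9165, 0.5481, 0.5100] → [-0.4090, 0.1173, 0.2979, -0.2756, -0.9613, 0.0000]
J4: z=[0.7874, -0.2258, -0.5736] o=[1.2611, 0.2308, 1.1080] → [0.4034, 0.1034, 0.5131, 0.7874, -0.2258, -0.5736]
J5: z=[0.7874, -0.2258, -0.5736] o=[1.1845, 0.3638, 0.9504] → [0.2915, -0.0647, 0.4257, 0.7874, -0.2258, -0.5736]
q̇ = J⁺·V = [-0.4540, 0.3670, 0.9720, 0.4480, -0.9260]

-0.4540 0.3670 0.9720 0.4480 -0.9260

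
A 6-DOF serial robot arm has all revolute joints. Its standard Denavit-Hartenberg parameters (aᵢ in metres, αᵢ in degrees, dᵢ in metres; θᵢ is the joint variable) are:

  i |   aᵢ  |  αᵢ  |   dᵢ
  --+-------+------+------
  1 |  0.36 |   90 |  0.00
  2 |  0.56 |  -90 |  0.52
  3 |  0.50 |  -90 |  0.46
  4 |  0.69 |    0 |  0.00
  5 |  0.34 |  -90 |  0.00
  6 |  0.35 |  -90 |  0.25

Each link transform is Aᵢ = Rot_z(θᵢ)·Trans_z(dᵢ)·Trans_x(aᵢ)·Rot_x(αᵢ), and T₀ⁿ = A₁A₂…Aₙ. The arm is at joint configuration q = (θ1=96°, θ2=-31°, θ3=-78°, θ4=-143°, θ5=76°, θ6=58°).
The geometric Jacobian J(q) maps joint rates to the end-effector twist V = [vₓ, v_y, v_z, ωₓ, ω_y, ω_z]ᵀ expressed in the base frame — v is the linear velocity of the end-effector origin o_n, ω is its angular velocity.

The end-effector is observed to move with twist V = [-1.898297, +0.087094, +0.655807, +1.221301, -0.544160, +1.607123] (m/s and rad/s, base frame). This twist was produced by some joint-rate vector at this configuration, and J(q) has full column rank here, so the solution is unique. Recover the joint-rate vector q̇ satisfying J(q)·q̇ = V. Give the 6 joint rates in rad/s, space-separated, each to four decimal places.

o_n = [0.8156, 1.4022, 0.9011]
J₁: ẑ×o_n = [-1.4022, 0.8156, 0.0000], ω = ẑ
J2: z=[0.9945, 0.1045, 0.0000] o=[-0.0376, 0.3580, 0.0000] → [0.0942, -0.8961, 0.9493, 0.9945, 0.1045, 0.0000]
J3: z=[-0.0538, 0.5122, 0.8572] o=[0.4293, 0.8898, -0.2884] → [0.1700, 0.3951, -0.2254, -0.0538, 0.5122, 0.8572]
J4: z=[-0.2944, 0.8121, -0.5038] o=[0.8817, 1.2651, 0.0523] → [0.7583, 0.2832, 0.0133, -0.2944, 0.8121, -0.5038]
J5: z=[-0.2944, 0.8121, -0.5038] o=[0.3335, 1.3238, 0.4673] → [0.3918, -0.1152, -0.4146, -0.2944, 0.8121, -0.5038]
J6: z=[0.8993, 0.0571, -0.4335] o=[0.4434, 1.5213, 0.7213] → [-0.0413, -0.3230, -0.1283, 0.8993, 0.0571, -0.4335]
q̇ = J⁺·V = [0.9890, 0.6680, 0.3100, -0.6340, -0.3400, 0.3190]

0.9890 0.6680 0.3100 -0.6340 -0.3400 0.3190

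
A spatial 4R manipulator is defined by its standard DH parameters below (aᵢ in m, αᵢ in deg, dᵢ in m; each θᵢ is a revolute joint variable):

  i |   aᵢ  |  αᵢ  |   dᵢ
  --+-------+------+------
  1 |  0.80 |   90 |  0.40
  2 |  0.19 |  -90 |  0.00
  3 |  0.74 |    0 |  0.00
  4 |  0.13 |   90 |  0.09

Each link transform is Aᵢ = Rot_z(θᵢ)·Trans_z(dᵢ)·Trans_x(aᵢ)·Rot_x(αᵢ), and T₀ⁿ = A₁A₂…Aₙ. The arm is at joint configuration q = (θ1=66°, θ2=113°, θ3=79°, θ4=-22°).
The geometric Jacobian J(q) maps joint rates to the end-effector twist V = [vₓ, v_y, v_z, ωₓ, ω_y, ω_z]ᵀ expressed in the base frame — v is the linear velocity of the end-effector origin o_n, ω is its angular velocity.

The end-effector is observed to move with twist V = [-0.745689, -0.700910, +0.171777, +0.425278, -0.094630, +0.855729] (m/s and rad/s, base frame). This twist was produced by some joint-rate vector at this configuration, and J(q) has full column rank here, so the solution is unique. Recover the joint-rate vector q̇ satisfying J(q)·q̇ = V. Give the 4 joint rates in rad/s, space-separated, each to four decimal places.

0.8190 0.4270 -0.3960 0.3020

o_n = [-0.5354, 0.8515, 0.7349]
J₁: ẑ×o_n = [-0.8515, -0.5354, 0.0000], ω = ẑ
J2: z=[0.9135, -0.4067, 0.0000] o=[0.3254, 0.7308, 0.4000] → [-0.1362, -0.3059, -0.2399, 0.9135, -0.4067, 0.0000]
J3: z=[-0.3744, -0.8409, -0.3907] o=[0.2952, 0.6630, 0.5749] → [-0.0609, 0.3844, -0.7690, -0.3744, -0.8409, -0.3907]
J4: z=[-0.3744, -0.8409, -0.3907] o=[-0.3908, 0.9081, 0.7049] → [-0.0474, 0.0677, -0.1004, -0.3744, -0.8409, -0.3907]
q̇ = J⁺·V = [0.8190, 0.4270, -0.3960, 0.3020]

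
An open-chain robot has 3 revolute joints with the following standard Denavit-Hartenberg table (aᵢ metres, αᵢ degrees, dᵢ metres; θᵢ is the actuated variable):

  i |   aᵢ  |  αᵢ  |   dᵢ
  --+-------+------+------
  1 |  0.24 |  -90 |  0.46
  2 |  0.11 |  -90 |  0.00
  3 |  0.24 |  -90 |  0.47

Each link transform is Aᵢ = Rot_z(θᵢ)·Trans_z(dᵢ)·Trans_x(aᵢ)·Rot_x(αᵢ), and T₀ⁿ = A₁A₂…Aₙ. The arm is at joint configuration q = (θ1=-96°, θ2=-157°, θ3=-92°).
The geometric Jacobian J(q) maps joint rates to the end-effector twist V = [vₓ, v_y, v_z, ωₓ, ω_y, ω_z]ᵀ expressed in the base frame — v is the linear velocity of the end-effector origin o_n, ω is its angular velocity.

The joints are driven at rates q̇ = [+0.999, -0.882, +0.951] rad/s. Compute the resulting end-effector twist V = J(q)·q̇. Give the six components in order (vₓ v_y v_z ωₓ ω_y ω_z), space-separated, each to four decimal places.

0.4264 0.8261 0.1686 -0.9160 -0.2774 1.8744

o_n = [0.2040, -0.3534, 0.9323]
J₁: ẑ×o_n = [0.3534, 0.2040, -0.0000], ω = ẑ
J2: z=[0.9945, -0.1045, 0.0000] o=[-0.0251, -0.2387, 0.4600] → [-0.0494, -0.4698, -0.0901, 0.9945, -0.1045, 0.0000]
J3: z=[-0.0408, -0.3886, 0.9205] o=[-0.0145, -0.1380, 0.5030] → [0.0314, 0.2187, 0.0937, -0.0408, -0.3886, 0.9205]
V = J·q̇ = [0.4264, 0.8261, 0.1686, -0.9160, -0.2774, 1.8744]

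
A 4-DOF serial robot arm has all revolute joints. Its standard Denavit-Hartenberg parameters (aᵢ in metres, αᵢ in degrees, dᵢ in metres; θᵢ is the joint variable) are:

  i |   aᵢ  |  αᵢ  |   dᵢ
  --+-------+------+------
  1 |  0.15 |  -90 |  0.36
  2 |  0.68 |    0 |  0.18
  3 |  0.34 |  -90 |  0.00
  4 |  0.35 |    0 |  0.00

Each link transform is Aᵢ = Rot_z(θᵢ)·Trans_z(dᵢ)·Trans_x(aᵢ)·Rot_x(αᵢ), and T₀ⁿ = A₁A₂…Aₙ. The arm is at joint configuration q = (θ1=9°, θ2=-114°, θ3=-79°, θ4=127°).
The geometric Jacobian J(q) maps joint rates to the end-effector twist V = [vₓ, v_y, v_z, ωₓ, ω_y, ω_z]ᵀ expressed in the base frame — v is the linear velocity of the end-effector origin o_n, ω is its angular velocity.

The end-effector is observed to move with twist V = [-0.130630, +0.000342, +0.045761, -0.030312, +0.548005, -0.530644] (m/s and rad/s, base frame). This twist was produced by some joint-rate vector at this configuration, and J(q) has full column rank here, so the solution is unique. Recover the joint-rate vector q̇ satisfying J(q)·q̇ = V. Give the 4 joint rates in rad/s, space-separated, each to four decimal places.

-0.2890 -0.0270 0.5730 -0.2480

o_n = [-0.2340, -0.1378, 0.9521]
J₁: ẑ×o_n = [0.1378, -0.2340, 0.0000], ω = ẑ
J2: z=[-0.1564, 0.9877, 0.0000] o=[0.1482, 0.0235, 0.3600] → [0.5848, 0.0926, 0.4026, -0.1564, 0.9877, 0.0000]
J3: z=[-0.1564, 0.9877, 0.0000] o=[-0.1532, 0.1580, 0.9812] → [-0.0287, -0.0046, 0.1260, -0.1564, 0.9877, 0.0000]
J4: z=[-0.2222, -0.0352, 0.9744] o=[-0.4804, 0.1062, 0.9047] → [0.2361, 0.2506, 0.0629, -0.2222, -0.0352, 0.9744]
q̇ = J⁺·V = [-0.2890, -0.0270, 0.5730, -0.2480]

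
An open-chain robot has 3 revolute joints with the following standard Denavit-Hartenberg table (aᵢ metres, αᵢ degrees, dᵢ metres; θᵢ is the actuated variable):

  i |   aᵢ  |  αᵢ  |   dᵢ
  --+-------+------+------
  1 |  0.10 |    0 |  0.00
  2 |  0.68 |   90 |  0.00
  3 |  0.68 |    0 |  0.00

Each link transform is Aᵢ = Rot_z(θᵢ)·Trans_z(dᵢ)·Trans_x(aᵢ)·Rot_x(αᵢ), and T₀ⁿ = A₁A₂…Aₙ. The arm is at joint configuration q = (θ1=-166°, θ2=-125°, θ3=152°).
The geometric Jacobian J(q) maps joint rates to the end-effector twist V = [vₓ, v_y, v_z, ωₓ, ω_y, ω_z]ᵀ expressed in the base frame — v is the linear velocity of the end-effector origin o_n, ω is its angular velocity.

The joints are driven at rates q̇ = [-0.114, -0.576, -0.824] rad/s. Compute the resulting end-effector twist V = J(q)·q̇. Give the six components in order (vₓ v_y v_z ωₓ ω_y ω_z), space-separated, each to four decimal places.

0.1428 0.2370 0.4947 -0.7693 0.2953 -0.6900

o_n = [-0.0685, 0.0501, 0.3192]
J₁: ẑ×o_n = [-0.0501, -0.0685, 0.0000], ω = ẑ
J2: z=[0.0000, 0.0000, 1.0000] o=[-0.0970, -0.0242, 0.0000] → [-0.0743, 0.0285, 0.0000, 0.0000, 0.0000, 1.0000]
J3: z=[0.9336, -0.3584, 0.0000] o=[0.1467, 0.6106, 0.0000] → [-0.1144, -0.2980, -0.6004, 0.9336, -0.3584, 0.0000]
V = J·q̇ = [0.1428, 0.2370, 0.4947, -0.7693, 0.2953, -0.6900]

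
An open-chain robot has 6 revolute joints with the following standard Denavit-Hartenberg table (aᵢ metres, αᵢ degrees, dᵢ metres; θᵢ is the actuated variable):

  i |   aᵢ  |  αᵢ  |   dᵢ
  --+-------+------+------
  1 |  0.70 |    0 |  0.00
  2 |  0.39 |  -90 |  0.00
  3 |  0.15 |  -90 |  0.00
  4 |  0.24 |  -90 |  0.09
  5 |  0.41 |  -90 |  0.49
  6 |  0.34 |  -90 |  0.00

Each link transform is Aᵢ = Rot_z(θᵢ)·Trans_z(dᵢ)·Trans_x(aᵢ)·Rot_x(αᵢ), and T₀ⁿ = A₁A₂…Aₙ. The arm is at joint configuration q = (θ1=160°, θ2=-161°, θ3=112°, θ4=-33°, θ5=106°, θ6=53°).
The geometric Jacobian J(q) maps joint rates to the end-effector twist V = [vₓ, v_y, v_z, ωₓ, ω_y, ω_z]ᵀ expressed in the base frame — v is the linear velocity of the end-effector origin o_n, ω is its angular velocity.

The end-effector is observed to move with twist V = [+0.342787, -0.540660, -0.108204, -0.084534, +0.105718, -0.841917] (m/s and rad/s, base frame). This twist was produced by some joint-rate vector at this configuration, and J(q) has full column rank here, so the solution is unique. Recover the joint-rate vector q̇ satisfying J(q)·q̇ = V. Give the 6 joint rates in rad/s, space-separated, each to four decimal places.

o_n = [0.0710, 0.0819, -0.4919]
J₁: ẑ×o_n = [-0.0819, 0.0710, 0.0000], ω = ẑ
J2: z=[0.0000, 0.0000, 1.0000] o=[-0.6578, 0.2394, 0.0000] → [0.1575, 0.7288, -0.0000, 0.0000, 0.0000, 1.0000]
J3: z=[0.0175, 0.9998, 0.0000] o=[-0.2678, 0.2326, 0.0000] → [-0.4918, 0.0086, -0.3414, 0.0175, 0.9998, 0.0000]
J4: z=[-0.9270, 0.0162, 0.3746] o=[-0.3240, 0.2336, -0.1391] → [0.0511, -0.1791, 0.1342, -0.9270, 0.0162, 0.3746]
J5: z=[-0.2186, -0.8350, -0.5050] o=[-0.4806, 0.3671, -0.2920] → [0.0229, -0.3222, 0.5229, -0.2186, -0.8350, -0.5050]
J6: z=[0.0373, -0.5243, 0.8507] o=[-0.1879, -0.1106, -0.5992] → [-0.2200, 0.2162, 0.1429, 0.0373, -0.5243, 0.8507]
q̇ = J⁺·V = [0.1330, -0.7320, -0.6640, 0.1710, -0.5040, -0.6600]

0.1330 -0.7320 -0.6640 0.1710 -0.5040 -0.6600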